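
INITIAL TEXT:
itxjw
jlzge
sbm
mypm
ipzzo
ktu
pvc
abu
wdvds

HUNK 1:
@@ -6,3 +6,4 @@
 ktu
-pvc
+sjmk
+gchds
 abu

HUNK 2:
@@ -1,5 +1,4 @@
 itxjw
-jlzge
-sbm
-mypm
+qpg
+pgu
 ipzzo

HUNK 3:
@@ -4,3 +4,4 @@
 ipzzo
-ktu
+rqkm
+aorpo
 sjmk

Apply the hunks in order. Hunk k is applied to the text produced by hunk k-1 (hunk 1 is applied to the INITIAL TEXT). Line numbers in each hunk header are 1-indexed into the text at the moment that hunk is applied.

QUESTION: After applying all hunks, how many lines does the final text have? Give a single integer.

Answer: 10

Derivation:
Hunk 1: at line 6 remove [pvc] add [sjmk,gchds] -> 10 lines: itxjw jlzge sbm mypm ipzzo ktu sjmk gchds abu wdvds
Hunk 2: at line 1 remove [jlzge,sbm,mypm] add [qpg,pgu] -> 9 lines: itxjw qpg pgu ipzzo ktu sjmk gchds abu wdvds
Hunk 3: at line 4 remove [ktu] add [rqkm,aorpo] -> 10 lines: itxjw qpg pgu ipzzo rqkm aorpo sjmk gchds abu wdvds
Final line count: 10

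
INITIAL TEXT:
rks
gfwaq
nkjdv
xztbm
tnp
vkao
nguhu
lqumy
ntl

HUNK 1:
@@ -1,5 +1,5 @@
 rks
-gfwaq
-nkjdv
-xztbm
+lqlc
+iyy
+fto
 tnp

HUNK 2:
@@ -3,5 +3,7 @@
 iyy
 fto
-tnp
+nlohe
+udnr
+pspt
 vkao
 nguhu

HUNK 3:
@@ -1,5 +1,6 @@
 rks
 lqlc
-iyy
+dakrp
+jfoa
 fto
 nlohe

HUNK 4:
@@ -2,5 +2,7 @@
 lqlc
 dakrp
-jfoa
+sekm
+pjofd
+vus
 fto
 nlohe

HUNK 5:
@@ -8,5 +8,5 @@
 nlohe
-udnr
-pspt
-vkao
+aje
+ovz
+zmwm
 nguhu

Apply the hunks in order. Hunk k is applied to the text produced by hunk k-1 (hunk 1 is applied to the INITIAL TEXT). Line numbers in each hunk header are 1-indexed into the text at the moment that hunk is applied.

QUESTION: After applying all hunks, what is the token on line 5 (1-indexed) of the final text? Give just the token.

Answer: pjofd

Derivation:
Hunk 1: at line 1 remove [gfwaq,nkjdv,xztbm] add [lqlc,iyy,fto] -> 9 lines: rks lqlc iyy fto tnp vkao nguhu lqumy ntl
Hunk 2: at line 3 remove [tnp] add [nlohe,udnr,pspt] -> 11 lines: rks lqlc iyy fto nlohe udnr pspt vkao nguhu lqumy ntl
Hunk 3: at line 1 remove [iyy] add [dakrp,jfoa] -> 12 lines: rks lqlc dakrp jfoa fto nlohe udnr pspt vkao nguhu lqumy ntl
Hunk 4: at line 2 remove [jfoa] add [sekm,pjofd,vus] -> 14 lines: rks lqlc dakrp sekm pjofd vus fto nlohe udnr pspt vkao nguhu lqumy ntl
Hunk 5: at line 8 remove [udnr,pspt,vkao] add [aje,ovz,zmwm] -> 14 lines: rks lqlc dakrp sekm pjofd vus fto nlohe aje ovz zmwm nguhu lqumy ntl
Final line 5: pjofd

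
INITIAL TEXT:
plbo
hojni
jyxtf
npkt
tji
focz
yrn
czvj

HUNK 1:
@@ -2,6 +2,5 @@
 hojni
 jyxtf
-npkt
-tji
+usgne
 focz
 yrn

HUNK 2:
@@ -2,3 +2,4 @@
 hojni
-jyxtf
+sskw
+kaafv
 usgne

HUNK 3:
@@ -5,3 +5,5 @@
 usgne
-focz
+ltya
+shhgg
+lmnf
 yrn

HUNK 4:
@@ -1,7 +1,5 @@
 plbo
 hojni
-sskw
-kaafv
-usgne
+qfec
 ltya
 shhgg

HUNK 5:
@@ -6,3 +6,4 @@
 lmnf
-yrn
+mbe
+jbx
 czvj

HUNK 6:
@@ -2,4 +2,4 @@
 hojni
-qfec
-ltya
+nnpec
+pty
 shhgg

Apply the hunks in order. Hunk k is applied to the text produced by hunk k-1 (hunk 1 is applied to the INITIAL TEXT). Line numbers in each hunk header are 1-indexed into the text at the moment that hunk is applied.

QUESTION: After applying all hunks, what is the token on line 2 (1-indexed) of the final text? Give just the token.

Hunk 1: at line 2 remove [npkt,tji] add [usgne] -> 7 lines: plbo hojni jyxtf usgne focz yrn czvj
Hunk 2: at line 2 remove [jyxtf] add [sskw,kaafv] -> 8 lines: plbo hojni sskw kaafv usgne focz yrn czvj
Hunk 3: at line 5 remove [focz] add [ltya,shhgg,lmnf] -> 10 lines: plbo hojni sskw kaafv usgne ltya shhgg lmnf yrn czvj
Hunk 4: at line 1 remove [sskw,kaafv,usgne] add [qfec] -> 8 lines: plbo hojni qfec ltya shhgg lmnf yrn czvj
Hunk 5: at line 6 remove [yrn] add [mbe,jbx] -> 9 lines: plbo hojni qfec ltya shhgg lmnf mbe jbx czvj
Hunk 6: at line 2 remove [qfec,ltya] add [nnpec,pty] -> 9 lines: plbo hojni nnpec pty shhgg lmnf mbe jbx czvj
Final line 2: hojni

Answer: hojni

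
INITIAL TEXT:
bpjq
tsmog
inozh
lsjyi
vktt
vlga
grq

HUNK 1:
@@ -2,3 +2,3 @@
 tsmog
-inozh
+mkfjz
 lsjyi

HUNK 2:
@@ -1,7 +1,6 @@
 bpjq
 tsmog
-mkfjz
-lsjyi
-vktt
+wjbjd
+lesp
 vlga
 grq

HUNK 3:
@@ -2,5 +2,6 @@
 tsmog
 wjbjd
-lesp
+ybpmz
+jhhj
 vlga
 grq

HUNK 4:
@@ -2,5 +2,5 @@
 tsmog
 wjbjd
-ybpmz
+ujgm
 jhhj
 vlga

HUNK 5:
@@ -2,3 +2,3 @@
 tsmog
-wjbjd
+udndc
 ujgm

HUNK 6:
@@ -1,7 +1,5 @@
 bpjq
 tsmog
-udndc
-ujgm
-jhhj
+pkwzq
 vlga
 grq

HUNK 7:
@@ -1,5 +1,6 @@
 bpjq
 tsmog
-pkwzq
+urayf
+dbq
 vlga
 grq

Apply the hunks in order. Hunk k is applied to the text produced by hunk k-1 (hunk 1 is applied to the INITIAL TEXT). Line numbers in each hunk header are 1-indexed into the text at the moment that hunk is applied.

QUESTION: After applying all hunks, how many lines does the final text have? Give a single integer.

Answer: 6

Derivation:
Hunk 1: at line 2 remove [inozh] add [mkfjz] -> 7 lines: bpjq tsmog mkfjz lsjyi vktt vlga grq
Hunk 2: at line 1 remove [mkfjz,lsjyi,vktt] add [wjbjd,lesp] -> 6 lines: bpjq tsmog wjbjd lesp vlga grq
Hunk 3: at line 2 remove [lesp] add [ybpmz,jhhj] -> 7 lines: bpjq tsmog wjbjd ybpmz jhhj vlga grq
Hunk 4: at line 2 remove [ybpmz] add [ujgm] -> 7 lines: bpjq tsmog wjbjd ujgm jhhj vlga grq
Hunk 5: at line 2 remove [wjbjd] add [udndc] -> 7 lines: bpjq tsmog udndc ujgm jhhj vlga grq
Hunk 6: at line 1 remove [udndc,ujgm,jhhj] add [pkwzq] -> 5 lines: bpjq tsmog pkwzq vlga grq
Hunk 7: at line 1 remove [pkwzq] add [urayf,dbq] -> 6 lines: bpjq tsmog urayf dbq vlga grq
Final line count: 6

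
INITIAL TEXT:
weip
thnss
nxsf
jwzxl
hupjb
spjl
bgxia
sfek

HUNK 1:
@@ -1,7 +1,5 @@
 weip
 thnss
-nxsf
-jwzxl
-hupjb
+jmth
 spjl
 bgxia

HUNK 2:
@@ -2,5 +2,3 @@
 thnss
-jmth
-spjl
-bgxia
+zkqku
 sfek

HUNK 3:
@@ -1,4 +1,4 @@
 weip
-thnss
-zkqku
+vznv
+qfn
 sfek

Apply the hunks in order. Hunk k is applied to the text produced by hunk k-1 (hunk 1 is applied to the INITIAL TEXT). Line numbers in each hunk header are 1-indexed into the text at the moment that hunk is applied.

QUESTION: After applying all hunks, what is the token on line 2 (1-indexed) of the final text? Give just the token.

Hunk 1: at line 1 remove [nxsf,jwzxl,hupjb] add [jmth] -> 6 lines: weip thnss jmth spjl bgxia sfek
Hunk 2: at line 2 remove [jmth,spjl,bgxia] add [zkqku] -> 4 lines: weip thnss zkqku sfek
Hunk 3: at line 1 remove [thnss,zkqku] add [vznv,qfn] -> 4 lines: weip vznv qfn sfek
Final line 2: vznv

Answer: vznv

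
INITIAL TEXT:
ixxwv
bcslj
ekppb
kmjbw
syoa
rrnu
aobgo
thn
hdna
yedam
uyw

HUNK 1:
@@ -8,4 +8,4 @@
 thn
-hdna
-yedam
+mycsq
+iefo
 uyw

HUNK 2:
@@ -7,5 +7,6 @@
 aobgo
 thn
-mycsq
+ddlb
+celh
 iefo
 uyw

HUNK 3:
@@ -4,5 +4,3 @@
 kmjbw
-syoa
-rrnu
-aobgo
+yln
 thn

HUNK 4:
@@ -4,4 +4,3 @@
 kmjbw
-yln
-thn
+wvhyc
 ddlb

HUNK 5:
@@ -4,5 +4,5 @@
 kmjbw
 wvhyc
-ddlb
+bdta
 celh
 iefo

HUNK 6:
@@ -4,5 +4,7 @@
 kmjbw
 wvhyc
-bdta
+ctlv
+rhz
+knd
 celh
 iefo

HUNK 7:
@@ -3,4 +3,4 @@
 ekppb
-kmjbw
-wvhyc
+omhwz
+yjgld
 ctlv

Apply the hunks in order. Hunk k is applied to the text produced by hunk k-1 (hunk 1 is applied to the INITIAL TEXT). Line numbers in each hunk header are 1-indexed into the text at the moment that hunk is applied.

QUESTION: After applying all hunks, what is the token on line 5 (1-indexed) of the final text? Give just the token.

Hunk 1: at line 8 remove [hdna,yedam] add [mycsq,iefo] -> 11 lines: ixxwv bcslj ekppb kmjbw syoa rrnu aobgo thn mycsq iefo uyw
Hunk 2: at line 7 remove [mycsq] add [ddlb,celh] -> 12 lines: ixxwv bcslj ekppb kmjbw syoa rrnu aobgo thn ddlb celh iefo uyw
Hunk 3: at line 4 remove [syoa,rrnu,aobgo] add [yln] -> 10 lines: ixxwv bcslj ekppb kmjbw yln thn ddlb celh iefo uyw
Hunk 4: at line 4 remove [yln,thn] add [wvhyc] -> 9 lines: ixxwv bcslj ekppb kmjbw wvhyc ddlb celh iefo uyw
Hunk 5: at line 4 remove [ddlb] add [bdta] -> 9 lines: ixxwv bcslj ekppb kmjbw wvhyc bdta celh iefo uyw
Hunk 6: at line 4 remove [bdta] add [ctlv,rhz,knd] -> 11 lines: ixxwv bcslj ekppb kmjbw wvhyc ctlv rhz knd celh iefo uyw
Hunk 7: at line 3 remove [kmjbw,wvhyc] add [omhwz,yjgld] -> 11 lines: ixxwv bcslj ekppb omhwz yjgld ctlv rhz knd celh iefo uyw
Final line 5: yjgld

Answer: yjgld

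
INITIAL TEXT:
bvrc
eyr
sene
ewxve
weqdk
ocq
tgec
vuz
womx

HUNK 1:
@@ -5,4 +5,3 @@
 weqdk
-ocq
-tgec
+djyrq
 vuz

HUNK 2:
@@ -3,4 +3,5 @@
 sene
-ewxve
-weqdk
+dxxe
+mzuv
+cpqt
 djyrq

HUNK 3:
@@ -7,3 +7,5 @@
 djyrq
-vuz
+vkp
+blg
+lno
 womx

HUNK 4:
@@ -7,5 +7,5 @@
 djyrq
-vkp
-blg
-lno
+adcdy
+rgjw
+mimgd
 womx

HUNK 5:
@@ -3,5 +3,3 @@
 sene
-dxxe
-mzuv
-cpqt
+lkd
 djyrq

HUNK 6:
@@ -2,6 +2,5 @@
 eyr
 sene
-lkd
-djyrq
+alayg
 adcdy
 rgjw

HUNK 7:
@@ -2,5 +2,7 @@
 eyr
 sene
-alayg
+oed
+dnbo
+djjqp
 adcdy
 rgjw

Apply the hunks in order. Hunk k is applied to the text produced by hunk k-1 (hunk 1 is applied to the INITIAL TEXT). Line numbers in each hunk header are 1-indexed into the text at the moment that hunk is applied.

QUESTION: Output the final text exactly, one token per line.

Hunk 1: at line 5 remove [ocq,tgec] add [djyrq] -> 8 lines: bvrc eyr sene ewxve weqdk djyrq vuz womx
Hunk 2: at line 3 remove [ewxve,weqdk] add [dxxe,mzuv,cpqt] -> 9 lines: bvrc eyr sene dxxe mzuv cpqt djyrq vuz womx
Hunk 3: at line 7 remove [vuz] add [vkp,blg,lno] -> 11 lines: bvrc eyr sene dxxe mzuv cpqt djyrq vkp blg lno womx
Hunk 4: at line 7 remove [vkp,blg,lno] add [adcdy,rgjw,mimgd] -> 11 lines: bvrc eyr sene dxxe mzuv cpqt djyrq adcdy rgjw mimgd womx
Hunk 5: at line 3 remove [dxxe,mzuv,cpqt] add [lkd] -> 9 lines: bvrc eyr sene lkd djyrq adcdy rgjw mimgd womx
Hunk 6: at line 2 remove [lkd,djyrq] add [alayg] -> 8 lines: bvrc eyr sene alayg adcdy rgjw mimgd womx
Hunk 7: at line 2 remove [alayg] add [oed,dnbo,djjqp] -> 10 lines: bvrc eyr sene oed dnbo djjqp adcdy rgjw mimgd womx

Answer: bvrc
eyr
sene
oed
dnbo
djjqp
adcdy
rgjw
mimgd
womx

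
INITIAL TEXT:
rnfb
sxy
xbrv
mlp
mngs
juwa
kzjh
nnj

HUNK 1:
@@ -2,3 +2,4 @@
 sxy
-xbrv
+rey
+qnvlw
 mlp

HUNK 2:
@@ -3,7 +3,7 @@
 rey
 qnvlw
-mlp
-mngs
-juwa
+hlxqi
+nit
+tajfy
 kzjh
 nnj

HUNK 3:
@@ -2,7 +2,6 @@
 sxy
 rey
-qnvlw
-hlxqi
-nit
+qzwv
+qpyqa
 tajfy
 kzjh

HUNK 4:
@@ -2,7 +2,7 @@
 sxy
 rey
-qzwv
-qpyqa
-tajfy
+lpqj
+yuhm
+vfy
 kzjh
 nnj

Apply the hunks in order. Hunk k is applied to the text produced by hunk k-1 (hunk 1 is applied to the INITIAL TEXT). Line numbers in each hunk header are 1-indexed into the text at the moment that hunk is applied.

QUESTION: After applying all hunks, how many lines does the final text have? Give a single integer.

Hunk 1: at line 2 remove [xbrv] add [rey,qnvlw] -> 9 lines: rnfb sxy rey qnvlw mlp mngs juwa kzjh nnj
Hunk 2: at line 3 remove [mlp,mngs,juwa] add [hlxqi,nit,tajfy] -> 9 lines: rnfb sxy rey qnvlw hlxqi nit tajfy kzjh nnj
Hunk 3: at line 2 remove [qnvlw,hlxqi,nit] add [qzwv,qpyqa] -> 8 lines: rnfb sxy rey qzwv qpyqa tajfy kzjh nnj
Hunk 4: at line 2 remove [qzwv,qpyqa,tajfy] add [lpqj,yuhm,vfy] -> 8 lines: rnfb sxy rey lpqj yuhm vfy kzjh nnj
Final line count: 8

Answer: 8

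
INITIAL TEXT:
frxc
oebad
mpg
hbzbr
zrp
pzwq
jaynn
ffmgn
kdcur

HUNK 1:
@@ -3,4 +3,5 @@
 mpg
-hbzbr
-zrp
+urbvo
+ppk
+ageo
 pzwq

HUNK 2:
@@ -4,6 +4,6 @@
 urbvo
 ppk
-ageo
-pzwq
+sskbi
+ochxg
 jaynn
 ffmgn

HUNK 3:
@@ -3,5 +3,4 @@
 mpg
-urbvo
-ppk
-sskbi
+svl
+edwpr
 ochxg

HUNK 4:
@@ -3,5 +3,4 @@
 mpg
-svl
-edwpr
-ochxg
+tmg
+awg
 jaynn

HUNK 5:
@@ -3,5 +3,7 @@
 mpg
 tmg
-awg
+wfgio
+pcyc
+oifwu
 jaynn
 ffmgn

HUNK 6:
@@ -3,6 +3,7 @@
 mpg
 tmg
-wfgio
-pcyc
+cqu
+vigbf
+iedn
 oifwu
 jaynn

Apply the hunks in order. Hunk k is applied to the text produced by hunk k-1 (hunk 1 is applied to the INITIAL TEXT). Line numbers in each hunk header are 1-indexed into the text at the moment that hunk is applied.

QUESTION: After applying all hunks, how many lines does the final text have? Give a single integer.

Answer: 11

Derivation:
Hunk 1: at line 3 remove [hbzbr,zrp] add [urbvo,ppk,ageo] -> 10 lines: frxc oebad mpg urbvo ppk ageo pzwq jaynn ffmgn kdcur
Hunk 2: at line 4 remove [ageo,pzwq] add [sskbi,ochxg] -> 10 lines: frxc oebad mpg urbvo ppk sskbi ochxg jaynn ffmgn kdcur
Hunk 3: at line 3 remove [urbvo,ppk,sskbi] add [svl,edwpr] -> 9 lines: frxc oebad mpg svl edwpr ochxg jaynn ffmgn kdcur
Hunk 4: at line 3 remove [svl,edwpr,ochxg] add [tmg,awg] -> 8 lines: frxc oebad mpg tmg awg jaynn ffmgn kdcur
Hunk 5: at line 3 remove [awg] add [wfgio,pcyc,oifwu] -> 10 lines: frxc oebad mpg tmg wfgio pcyc oifwu jaynn ffmgn kdcur
Hunk 6: at line 3 remove [wfgio,pcyc] add [cqu,vigbf,iedn] -> 11 lines: frxc oebad mpg tmg cqu vigbf iedn oifwu jaynn ffmgn kdcur
Final line count: 11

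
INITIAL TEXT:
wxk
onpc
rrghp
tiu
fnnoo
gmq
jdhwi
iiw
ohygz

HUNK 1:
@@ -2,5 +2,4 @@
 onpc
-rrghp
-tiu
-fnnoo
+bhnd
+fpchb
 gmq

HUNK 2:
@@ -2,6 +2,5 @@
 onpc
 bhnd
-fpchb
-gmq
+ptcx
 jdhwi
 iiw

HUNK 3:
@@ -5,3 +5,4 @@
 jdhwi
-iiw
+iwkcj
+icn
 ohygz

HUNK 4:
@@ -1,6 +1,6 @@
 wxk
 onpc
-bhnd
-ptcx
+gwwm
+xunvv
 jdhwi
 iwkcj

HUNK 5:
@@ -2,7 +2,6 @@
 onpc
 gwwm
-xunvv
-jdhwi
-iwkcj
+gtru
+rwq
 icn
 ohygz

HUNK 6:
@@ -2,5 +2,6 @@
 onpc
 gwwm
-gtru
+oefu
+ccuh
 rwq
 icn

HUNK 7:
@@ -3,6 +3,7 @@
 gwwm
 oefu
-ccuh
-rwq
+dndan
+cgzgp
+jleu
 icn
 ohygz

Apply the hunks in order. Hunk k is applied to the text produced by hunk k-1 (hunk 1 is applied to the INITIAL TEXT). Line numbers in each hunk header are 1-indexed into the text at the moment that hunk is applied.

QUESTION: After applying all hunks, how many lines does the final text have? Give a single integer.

Hunk 1: at line 2 remove [rrghp,tiu,fnnoo] add [bhnd,fpchb] -> 8 lines: wxk onpc bhnd fpchb gmq jdhwi iiw ohygz
Hunk 2: at line 2 remove [fpchb,gmq] add [ptcx] -> 7 lines: wxk onpc bhnd ptcx jdhwi iiw ohygz
Hunk 3: at line 5 remove [iiw] add [iwkcj,icn] -> 8 lines: wxk onpc bhnd ptcx jdhwi iwkcj icn ohygz
Hunk 4: at line 1 remove [bhnd,ptcx] add [gwwm,xunvv] -> 8 lines: wxk onpc gwwm xunvv jdhwi iwkcj icn ohygz
Hunk 5: at line 2 remove [xunvv,jdhwi,iwkcj] add [gtru,rwq] -> 7 lines: wxk onpc gwwm gtru rwq icn ohygz
Hunk 6: at line 2 remove [gtru] add [oefu,ccuh] -> 8 lines: wxk onpc gwwm oefu ccuh rwq icn ohygz
Hunk 7: at line 3 remove [ccuh,rwq] add [dndan,cgzgp,jleu] -> 9 lines: wxk onpc gwwm oefu dndan cgzgp jleu icn ohygz
Final line count: 9

Answer: 9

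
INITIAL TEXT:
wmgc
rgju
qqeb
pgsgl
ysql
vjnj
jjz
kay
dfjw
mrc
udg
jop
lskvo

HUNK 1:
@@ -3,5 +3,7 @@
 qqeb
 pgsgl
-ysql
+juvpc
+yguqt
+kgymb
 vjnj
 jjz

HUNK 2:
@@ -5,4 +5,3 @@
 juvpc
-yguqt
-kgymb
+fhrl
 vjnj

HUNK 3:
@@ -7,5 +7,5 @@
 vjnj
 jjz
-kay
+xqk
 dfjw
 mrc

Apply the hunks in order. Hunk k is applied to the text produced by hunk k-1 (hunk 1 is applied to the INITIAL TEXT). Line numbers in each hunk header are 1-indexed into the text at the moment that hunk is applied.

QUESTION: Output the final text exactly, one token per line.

Answer: wmgc
rgju
qqeb
pgsgl
juvpc
fhrl
vjnj
jjz
xqk
dfjw
mrc
udg
jop
lskvo

Derivation:
Hunk 1: at line 3 remove [ysql] add [juvpc,yguqt,kgymb] -> 15 lines: wmgc rgju qqeb pgsgl juvpc yguqt kgymb vjnj jjz kay dfjw mrc udg jop lskvo
Hunk 2: at line 5 remove [yguqt,kgymb] add [fhrl] -> 14 lines: wmgc rgju qqeb pgsgl juvpc fhrl vjnj jjz kay dfjw mrc udg jop lskvo
Hunk 3: at line 7 remove [kay] add [xqk] -> 14 lines: wmgc rgju qqeb pgsgl juvpc fhrl vjnj jjz xqk dfjw mrc udg jop lskvo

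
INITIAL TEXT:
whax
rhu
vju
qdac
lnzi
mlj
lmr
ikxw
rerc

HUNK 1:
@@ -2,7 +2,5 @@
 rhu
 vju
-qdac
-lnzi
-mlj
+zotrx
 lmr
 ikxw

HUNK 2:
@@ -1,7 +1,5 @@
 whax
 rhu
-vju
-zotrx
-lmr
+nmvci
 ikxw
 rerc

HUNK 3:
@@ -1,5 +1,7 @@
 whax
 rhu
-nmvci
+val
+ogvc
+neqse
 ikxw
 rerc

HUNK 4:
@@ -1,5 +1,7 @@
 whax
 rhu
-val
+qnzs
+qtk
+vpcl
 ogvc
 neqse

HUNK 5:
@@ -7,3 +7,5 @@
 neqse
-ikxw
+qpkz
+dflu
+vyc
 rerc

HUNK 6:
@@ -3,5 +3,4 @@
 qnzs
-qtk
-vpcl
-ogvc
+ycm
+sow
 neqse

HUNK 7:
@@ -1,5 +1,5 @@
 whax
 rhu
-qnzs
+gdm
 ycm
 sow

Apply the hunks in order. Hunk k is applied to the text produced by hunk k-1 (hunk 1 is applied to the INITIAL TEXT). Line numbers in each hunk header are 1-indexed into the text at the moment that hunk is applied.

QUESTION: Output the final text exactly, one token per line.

Hunk 1: at line 2 remove [qdac,lnzi,mlj] add [zotrx] -> 7 lines: whax rhu vju zotrx lmr ikxw rerc
Hunk 2: at line 1 remove [vju,zotrx,lmr] add [nmvci] -> 5 lines: whax rhu nmvci ikxw rerc
Hunk 3: at line 1 remove [nmvci] add [val,ogvc,neqse] -> 7 lines: whax rhu val ogvc neqse ikxw rerc
Hunk 4: at line 1 remove [val] add [qnzs,qtk,vpcl] -> 9 lines: whax rhu qnzs qtk vpcl ogvc neqse ikxw rerc
Hunk 5: at line 7 remove [ikxw] add [qpkz,dflu,vyc] -> 11 lines: whax rhu qnzs qtk vpcl ogvc neqse qpkz dflu vyc rerc
Hunk 6: at line 3 remove [qtk,vpcl,ogvc] add [ycm,sow] -> 10 lines: whax rhu qnzs ycm sow neqse qpkz dflu vyc rerc
Hunk 7: at line 1 remove [qnzs] add [gdm] -> 10 lines: whax rhu gdm ycm sow neqse qpkz dflu vyc rerc

Answer: whax
rhu
gdm
ycm
sow
neqse
qpkz
dflu
vyc
rerc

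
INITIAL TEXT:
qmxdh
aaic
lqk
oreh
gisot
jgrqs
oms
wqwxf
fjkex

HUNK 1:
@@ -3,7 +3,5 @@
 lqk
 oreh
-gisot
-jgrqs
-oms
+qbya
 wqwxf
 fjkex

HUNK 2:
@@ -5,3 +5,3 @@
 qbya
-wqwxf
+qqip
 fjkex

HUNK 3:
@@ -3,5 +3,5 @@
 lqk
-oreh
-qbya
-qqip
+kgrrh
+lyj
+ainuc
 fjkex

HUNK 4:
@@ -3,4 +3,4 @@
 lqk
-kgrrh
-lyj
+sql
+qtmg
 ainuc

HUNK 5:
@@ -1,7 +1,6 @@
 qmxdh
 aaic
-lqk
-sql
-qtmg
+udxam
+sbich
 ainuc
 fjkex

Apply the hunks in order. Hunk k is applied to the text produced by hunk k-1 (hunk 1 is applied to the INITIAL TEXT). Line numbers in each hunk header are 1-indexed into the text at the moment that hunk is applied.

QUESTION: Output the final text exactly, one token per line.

Answer: qmxdh
aaic
udxam
sbich
ainuc
fjkex

Derivation:
Hunk 1: at line 3 remove [gisot,jgrqs,oms] add [qbya] -> 7 lines: qmxdh aaic lqk oreh qbya wqwxf fjkex
Hunk 2: at line 5 remove [wqwxf] add [qqip] -> 7 lines: qmxdh aaic lqk oreh qbya qqip fjkex
Hunk 3: at line 3 remove [oreh,qbya,qqip] add [kgrrh,lyj,ainuc] -> 7 lines: qmxdh aaic lqk kgrrh lyj ainuc fjkex
Hunk 4: at line 3 remove [kgrrh,lyj] add [sql,qtmg] -> 7 lines: qmxdh aaic lqk sql qtmg ainuc fjkex
Hunk 5: at line 1 remove [lqk,sql,qtmg] add [udxam,sbich] -> 6 lines: qmxdh aaic udxam sbich ainuc fjkex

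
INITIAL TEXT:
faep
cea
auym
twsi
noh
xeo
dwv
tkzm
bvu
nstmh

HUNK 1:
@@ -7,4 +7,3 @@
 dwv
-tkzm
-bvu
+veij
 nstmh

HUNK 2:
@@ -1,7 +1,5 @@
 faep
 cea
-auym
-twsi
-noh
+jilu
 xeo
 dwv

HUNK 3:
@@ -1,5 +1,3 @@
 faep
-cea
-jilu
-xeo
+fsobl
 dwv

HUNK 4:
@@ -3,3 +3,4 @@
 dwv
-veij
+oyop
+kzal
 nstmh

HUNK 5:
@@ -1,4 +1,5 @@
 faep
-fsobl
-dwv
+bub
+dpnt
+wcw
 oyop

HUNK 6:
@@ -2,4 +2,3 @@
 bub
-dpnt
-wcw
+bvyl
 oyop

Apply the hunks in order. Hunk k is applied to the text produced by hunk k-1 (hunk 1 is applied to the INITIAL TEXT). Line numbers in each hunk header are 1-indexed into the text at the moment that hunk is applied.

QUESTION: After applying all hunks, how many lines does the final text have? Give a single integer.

Hunk 1: at line 7 remove [tkzm,bvu] add [veij] -> 9 lines: faep cea auym twsi noh xeo dwv veij nstmh
Hunk 2: at line 1 remove [auym,twsi,noh] add [jilu] -> 7 lines: faep cea jilu xeo dwv veij nstmh
Hunk 3: at line 1 remove [cea,jilu,xeo] add [fsobl] -> 5 lines: faep fsobl dwv veij nstmh
Hunk 4: at line 3 remove [veij] add [oyop,kzal] -> 6 lines: faep fsobl dwv oyop kzal nstmh
Hunk 5: at line 1 remove [fsobl,dwv] add [bub,dpnt,wcw] -> 7 lines: faep bub dpnt wcw oyop kzal nstmh
Hunk 6: at line 2 remove [dpnt,wcw] add [bvyl] -> 6 lines: faep bub bvyl oyop kzal nstmh
Final line count: 6

Answer: 6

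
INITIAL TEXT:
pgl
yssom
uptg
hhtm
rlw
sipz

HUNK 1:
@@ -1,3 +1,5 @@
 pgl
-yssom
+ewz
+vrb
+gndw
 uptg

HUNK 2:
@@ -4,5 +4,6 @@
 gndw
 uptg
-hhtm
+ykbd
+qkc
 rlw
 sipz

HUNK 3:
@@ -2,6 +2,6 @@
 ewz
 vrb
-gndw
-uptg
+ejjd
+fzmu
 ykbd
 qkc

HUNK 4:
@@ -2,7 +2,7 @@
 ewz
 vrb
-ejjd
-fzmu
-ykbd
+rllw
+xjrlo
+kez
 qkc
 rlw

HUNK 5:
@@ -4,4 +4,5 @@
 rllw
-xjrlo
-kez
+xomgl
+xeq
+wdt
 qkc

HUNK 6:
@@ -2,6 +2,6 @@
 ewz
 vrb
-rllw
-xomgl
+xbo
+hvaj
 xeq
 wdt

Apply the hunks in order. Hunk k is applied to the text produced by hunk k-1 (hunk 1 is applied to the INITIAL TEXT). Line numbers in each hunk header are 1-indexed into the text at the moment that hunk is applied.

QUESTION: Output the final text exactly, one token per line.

Answer: pgl
ewz
vrb
xbo
hvaj
xeq
wdt
qkc
rlw
sipz

Derivation:
Hunk 1: at line 1 remove [yssom] add [ewz,vrb,gndw] -> 8 lines: pgl ewz vrb gndw uptg hhtm rlw sipz
Hunk 2: at line 4 remove [hhtm] add [ykbd,qkc] -> 9 lines: pgl ewz vrb gndw uptg ykbd qkc rlw sipz
Hunk 3: at line 2 remove [gndw,uptg] add [ejjd,fzmu] -> 9 lines: pgl ewz vrb ejjd fzmu ykbd qkc rlw sipz
Hunk 4: at line 2 remove [ejjd,fzmu,ykbd] add [rllw,xjrlo,kez] -> 9 lines: pgl ewz vrb rllw xjrlo kez qkc rlw sipz
Hunk 5: at line 4 remove [xjrlo,kez] add [xomgl,xeq,wdt] -> 10 lines: pgl ewz vrb rllw xomgl xeq wdt qkc rlw sipz
Hunk 6: at line 2 remove [rllw,xomgl] add [xbo,hvaj] -> 10 lines: pgl ewz vrb xbo hvaj xeq wdt qkc rlw sipz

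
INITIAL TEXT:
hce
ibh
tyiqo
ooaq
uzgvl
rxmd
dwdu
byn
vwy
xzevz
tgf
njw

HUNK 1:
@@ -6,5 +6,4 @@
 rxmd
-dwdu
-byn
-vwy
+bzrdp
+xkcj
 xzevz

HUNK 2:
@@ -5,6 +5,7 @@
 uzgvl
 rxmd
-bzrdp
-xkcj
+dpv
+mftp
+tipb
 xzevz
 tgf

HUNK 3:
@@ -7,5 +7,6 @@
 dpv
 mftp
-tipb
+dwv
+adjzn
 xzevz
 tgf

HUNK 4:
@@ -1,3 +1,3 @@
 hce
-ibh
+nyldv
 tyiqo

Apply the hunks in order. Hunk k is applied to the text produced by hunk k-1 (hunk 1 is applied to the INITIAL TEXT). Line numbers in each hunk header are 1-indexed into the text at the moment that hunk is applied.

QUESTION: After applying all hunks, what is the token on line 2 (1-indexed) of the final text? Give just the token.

Answer: nyldv

Derivation:
Hunk 1: at line 6 remove [dwdu,byn,vwy] add [bzrdp,xkcj] -> 11 lines: hce ibh tyiqo ooaq uzgvl rxmd bzrdp xkcj xzevz tgf njw
Hunk 2: at line 5 remove [bzrdp,xkcj] add [dpv,mftp,tipb] -> 12 lines: hce ibh tyiqo ooaq uzgvl rxmd dpv mftp tipb xzevz tgf njw
Hunk 3: at line 7 remove [tipb] add [dwv,adjzn] -> 13 lines: hce ibh tyiqo ooaq uzgvl rxmd dpv mftp dwv adjzn xzevz tgf njw
Hunk 4: at line 1 remove [ibh] add [nyldv] -> 13 lines: hce nyldv tyiqo ooaq uzgvl rxmd dpv mftp dwv adjzn xzevz tgf njw
Final line 2: nyldv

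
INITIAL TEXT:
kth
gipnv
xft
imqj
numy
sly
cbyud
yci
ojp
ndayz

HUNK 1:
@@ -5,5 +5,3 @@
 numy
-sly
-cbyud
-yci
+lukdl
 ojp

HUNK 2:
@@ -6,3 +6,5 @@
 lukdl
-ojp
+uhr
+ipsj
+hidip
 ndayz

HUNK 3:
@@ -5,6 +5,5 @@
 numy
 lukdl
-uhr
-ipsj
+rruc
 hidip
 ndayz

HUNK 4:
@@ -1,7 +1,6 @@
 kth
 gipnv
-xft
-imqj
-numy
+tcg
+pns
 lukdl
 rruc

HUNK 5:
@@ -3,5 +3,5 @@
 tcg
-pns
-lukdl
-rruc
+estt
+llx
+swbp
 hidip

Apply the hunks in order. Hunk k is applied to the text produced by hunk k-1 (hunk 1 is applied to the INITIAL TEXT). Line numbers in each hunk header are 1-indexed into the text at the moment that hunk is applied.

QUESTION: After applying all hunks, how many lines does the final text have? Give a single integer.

Answer: 8

Derivation:
Hunk 1: at line 5 remove [sly,cbyud,yci] add [lukdl] -> 8 lines: kth gipnv xft imqj numy lukdl ojp ndayz
Hunk 2: at line 6 remove [ojp] add [uhr,ipsj,hidip] -> 10 lines: kth gipnv xft imqj numy lukdl uhr ipsj hidip ndayz
Hunk 3: at line 5 remove [uhr,ipsj] add [rruc] -> 9 lines: kth gipnv xft imqj numy lukdl rruc hidip ndayz
Hunk 4: at line 1 remove [xft,imqj,numy] add [tcg,pns] -> 8 lines: kth gipnv tcg pns lukdl rruc hidip ndayz
Hunk 5: at line 3 remove [pns,lukdl,rruc] add [estt,llx,swbp] -> 8 lines: kth gipnv tcg estt llx swbp hidip ndayz
Final line count: 8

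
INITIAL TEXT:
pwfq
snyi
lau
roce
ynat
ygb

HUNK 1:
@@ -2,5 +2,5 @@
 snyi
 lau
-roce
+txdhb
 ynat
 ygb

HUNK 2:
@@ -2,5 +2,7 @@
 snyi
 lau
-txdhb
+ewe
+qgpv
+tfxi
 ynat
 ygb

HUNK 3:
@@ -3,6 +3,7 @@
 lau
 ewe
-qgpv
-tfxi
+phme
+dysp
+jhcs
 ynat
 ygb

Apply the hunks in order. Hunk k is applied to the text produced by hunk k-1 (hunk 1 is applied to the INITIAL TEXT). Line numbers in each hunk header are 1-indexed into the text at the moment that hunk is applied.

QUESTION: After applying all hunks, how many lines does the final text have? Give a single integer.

Hunk 1: at line 2 remove [roce] add [txdhb] -> 6 lines: pwfq snyi lau txdhb ynat ygb
Hunk 2: at line 2 remove [txdhb] add [ewe,qgpv,tfxi] -> 8 lines: pwfq snyi lau ewe qgpv tfxi ynat ygb
Hunk 3: at line 3 remove [qgpv,tfxi] add [phme,dysp,jhcs] -> 9 lines: pwfq snyi lau ewe phme dysp jhcs ynat ygb
Final line count: 9

Answer: 9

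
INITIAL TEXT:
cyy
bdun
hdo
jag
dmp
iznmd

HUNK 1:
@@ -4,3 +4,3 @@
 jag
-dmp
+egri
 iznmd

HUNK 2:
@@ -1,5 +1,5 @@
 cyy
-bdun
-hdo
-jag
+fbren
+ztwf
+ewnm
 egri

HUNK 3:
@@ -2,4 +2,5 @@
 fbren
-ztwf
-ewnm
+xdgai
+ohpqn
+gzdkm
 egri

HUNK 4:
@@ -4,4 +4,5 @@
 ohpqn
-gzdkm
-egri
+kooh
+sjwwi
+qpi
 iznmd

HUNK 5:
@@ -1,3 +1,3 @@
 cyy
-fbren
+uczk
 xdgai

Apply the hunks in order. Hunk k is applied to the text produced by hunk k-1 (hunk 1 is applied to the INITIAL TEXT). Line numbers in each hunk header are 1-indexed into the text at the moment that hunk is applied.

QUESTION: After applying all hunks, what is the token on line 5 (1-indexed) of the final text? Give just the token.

Answer: kooh

Derivation:
Hunk 1: at line 4 remove [dmp] add [egri] -> 6 lines: cyy bdun hdo jag egri iznmd
Hunk 2: at line 1 remove [bdun,hdo,jag] add [fbren,ztwf,ewnm] -> 6 lines: cyy fbren ztwf ewnm egri iznmd
Hunk 3: at line 2 remove [ztwf,ewnm] add [xdgai,ohpqn,gzdkm] -> 7 lines: cyy fbren xdgai ohpqn gzdkm egri iznmd
Hunk 4: at line 4 remove [gzdkm,egri] add [kooh,sjwwi,qpi] -> 8 lines: cyy fbren xdgai ohpqn kooh sjwwi qpi iznmd
Hunk 5: at line 1 remove [fbren] add [uczk] -> 8 lines: cyy uczk xdgai ohpqn kooh sjwwi qpi iznmd
Final line 5: kooh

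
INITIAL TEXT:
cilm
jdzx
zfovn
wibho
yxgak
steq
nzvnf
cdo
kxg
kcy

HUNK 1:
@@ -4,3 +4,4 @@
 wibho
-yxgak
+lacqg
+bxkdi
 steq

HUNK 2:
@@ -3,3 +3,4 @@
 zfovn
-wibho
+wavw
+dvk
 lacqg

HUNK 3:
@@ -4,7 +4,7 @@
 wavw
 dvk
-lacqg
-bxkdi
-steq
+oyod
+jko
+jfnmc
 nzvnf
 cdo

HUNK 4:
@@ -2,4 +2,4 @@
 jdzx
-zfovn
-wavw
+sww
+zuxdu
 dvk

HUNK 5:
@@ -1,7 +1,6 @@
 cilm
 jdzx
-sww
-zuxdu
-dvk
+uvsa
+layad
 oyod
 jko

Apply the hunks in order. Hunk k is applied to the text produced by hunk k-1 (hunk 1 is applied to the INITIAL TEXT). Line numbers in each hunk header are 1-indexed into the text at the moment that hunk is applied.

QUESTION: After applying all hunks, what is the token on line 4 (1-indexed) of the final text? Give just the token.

Hunk 1: at line 4 remove [yxgak] add [lacqg,bxkdi] -> 11 lines: cilm jdzx zfovn wibho lacqg bxkdi steq nzvnf cdo kxg kcy
Hunk 2: at line 3 remove [wibho] add [wavw,dvk] -> 12 lines: cilm jdzx zfovn wavw dvk lacqg bxkdi steq nzvnf cdo kxg kcy
Hunk 3: at line 4 remove [lacqg,bxkdi,steq] add [oyod,jko,jfnmc] -> 12 lines: cilm jdzx zfovn wavw dvk oyod jko jfnmc nzvnf cdo kxg kcy
Hunk 4: at line 2 remove [zfovn,wavw] add [sww,zuxdu] -> 12 lines: cilm jdzx sww zuxdu dvk oyod jko jfnmc nzvnf cdo kxg kcy
Hunk 5: at line 1 remove [sww,zuxdu,dvk] add [uvsa,layad] -> 11 lines: cilm jdzx uvsa layad oyod jko jfnmc nzvnf cdo kxg kcy
Final line 4: layad

Answer: layad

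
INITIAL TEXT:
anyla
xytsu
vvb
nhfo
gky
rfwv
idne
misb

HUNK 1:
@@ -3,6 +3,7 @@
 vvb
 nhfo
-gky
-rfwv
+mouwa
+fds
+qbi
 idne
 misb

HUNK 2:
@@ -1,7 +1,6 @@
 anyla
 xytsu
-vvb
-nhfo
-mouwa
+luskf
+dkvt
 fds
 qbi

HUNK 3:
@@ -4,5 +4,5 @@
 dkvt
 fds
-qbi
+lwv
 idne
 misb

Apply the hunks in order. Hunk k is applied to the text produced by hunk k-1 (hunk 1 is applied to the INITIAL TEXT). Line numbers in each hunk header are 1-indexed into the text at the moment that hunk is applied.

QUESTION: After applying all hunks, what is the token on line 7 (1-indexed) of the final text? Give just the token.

Hunk 1: at line 3 remove [gky,rfwv] add [mouwa,fds,qbi] -> 9 lines: anyla xytsu vvb nhfo mouwa fds qbi idne misb
Hunk 2: at line 1 remove [vvb,nhfo,mouwa] add [luskf,dkvt] -> 8 lines: anyla xytsu luskf dkvt fds qbi idne misb
Hunk 3: at line 4 remove [qbi] add [lwv] -> 8 lines: anyla xytsu luskf dkvt fds lwv idne misb
Final line 7: idne

Answer: idne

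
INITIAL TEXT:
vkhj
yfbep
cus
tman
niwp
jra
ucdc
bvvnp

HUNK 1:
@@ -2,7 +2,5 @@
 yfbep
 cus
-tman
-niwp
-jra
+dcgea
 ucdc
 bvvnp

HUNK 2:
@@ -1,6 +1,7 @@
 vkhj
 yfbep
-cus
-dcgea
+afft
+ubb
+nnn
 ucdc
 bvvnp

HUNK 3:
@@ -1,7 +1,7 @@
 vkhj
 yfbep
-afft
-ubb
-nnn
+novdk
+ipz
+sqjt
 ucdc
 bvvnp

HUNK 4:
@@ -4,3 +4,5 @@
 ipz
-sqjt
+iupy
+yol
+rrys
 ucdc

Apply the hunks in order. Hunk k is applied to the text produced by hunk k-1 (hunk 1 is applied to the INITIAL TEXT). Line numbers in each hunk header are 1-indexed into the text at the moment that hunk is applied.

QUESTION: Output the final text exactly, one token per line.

Hunk 1: at line 2 remove [tman,niwp,jra] add [dcgea] -> 6 lines: vkhj yfbep cus dcgea ucdc bvvnp
Hunk 2: at line 1 remove [cus,dcgea] add [afft,ubb,nnn] -> 7 lines: vkhj yfbep afft ubb nnn ucdc bvvnp
Hunk 3: at line 1 remove [afft,ubb,nnn] add [novdk,ipz,sqjt] -> 7 lines: vkhj yfbep novdk ipz sqjt ucdc bvvnp
Hunk 4: at line 4 remove [sqjt] add [iupy,yol,rrys] -> 9 lines: vkhj yfbep novdk ipz iupy yol rrys ucdc bvvnp

Answer: vkhj
yfbep
novdk
ipz
iupy
yol
rrys
ucdc
bvvnp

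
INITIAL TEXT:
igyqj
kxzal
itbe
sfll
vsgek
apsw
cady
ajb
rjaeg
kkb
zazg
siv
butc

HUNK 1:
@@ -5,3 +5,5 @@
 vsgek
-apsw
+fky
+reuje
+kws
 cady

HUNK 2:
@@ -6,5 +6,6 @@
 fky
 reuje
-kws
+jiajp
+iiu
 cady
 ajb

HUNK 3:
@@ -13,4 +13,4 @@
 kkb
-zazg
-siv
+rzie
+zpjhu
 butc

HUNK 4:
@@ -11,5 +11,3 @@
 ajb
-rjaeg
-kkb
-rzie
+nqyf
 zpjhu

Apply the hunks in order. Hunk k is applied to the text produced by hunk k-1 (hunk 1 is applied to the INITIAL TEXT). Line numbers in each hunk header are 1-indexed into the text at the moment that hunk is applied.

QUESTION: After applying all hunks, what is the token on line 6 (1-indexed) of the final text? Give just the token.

Hunk 1: at line 5 remove [apsw] add [fky,reuje,kws] -> 15 lines: igyqj kxzal itbe sfll vsgek fky reuje kws cady ajb rjaeg kkb zazg siv butc
Hunk 2: at line 6 remove [kws] add [jiajp,iiu] -> 16 lines: igyqj kxzal itbe sfll vsgek fky reuje jiajp iiu cady ajb rjaeg kkb zazg siv butc
Hunk 3: at line 13 remove [zazg,siv] add [rzie,zpjhu] -> 16 lines: igyqj kxzal itbe sfll vsgek fky reuje jiajp iiu cady ajb rjaeg kkb rzie zpjhu butc
Hunk 4: at line 11 remove [rjaeg,kkb,rzie] add [nqyf] -> 14 lines: igyqj kxzal itbe sfll vsgek fky reuje jiajp iiu cady ajb nqyf zpjhu butc
Final line 6: fky

Answer: fky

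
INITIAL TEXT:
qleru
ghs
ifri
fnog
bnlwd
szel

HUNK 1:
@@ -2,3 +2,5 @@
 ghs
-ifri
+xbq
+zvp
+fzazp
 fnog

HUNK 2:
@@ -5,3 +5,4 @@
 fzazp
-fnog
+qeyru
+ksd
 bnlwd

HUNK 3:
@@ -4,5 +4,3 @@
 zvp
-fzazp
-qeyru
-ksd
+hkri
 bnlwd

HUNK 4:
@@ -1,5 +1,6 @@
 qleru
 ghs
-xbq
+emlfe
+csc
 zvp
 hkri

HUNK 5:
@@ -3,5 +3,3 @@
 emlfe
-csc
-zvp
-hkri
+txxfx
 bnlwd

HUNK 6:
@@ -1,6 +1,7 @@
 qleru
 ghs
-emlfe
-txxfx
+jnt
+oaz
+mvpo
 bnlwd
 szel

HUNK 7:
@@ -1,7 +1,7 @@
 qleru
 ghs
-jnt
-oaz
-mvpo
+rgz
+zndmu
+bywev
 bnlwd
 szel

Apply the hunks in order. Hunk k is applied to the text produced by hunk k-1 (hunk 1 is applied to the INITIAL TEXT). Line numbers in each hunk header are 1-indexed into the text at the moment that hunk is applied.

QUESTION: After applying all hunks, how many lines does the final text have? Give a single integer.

Answer: 7

Derivation:
Hunk 1: at line 2 remove [ifri] add [xbq,zvp,fzazp] -> 8 lines: qleru ghs xbq zvp fzazp fnog bnlwd szel
Hunk 2: at line 5 remove [fnog] add [qeyru,ksd] -> 9 lines: qleru ghs xbq zvp fzazp qeyru ksd bnlwd szel
Hunk 3: at line 4 remove [fzazp,qeyru,ksd] add [hkri] -> 7 lines: qleru ghs xbq zvp hkri bnlwd szel
Hunk 4: at line 1 remove [xbq] add [emlfe,csc] -> 8 lines: qleru ghs emlfe csc zvp hkri bnlwd szel
Hunk 5: at line 3 remove [csc,zvp,hkri] add [txxfx] -> 6 lines: qleru ghs emlfe txxfx bnlwd szel
Hunk 6: at line 1 remove [emlfe,txxfx] add [jnt,oaz,mvpo] -> 7 lines: qleru ghs jnt oaz mvpo bnlwd szel
Hunk 7: at line 1 remove [jnt,oaz,mvpo] add [rgz,zndmu,bywev] -> 7 lines: qleru ghs rgz zndmu bywev bnlwd szel
Final line count: 7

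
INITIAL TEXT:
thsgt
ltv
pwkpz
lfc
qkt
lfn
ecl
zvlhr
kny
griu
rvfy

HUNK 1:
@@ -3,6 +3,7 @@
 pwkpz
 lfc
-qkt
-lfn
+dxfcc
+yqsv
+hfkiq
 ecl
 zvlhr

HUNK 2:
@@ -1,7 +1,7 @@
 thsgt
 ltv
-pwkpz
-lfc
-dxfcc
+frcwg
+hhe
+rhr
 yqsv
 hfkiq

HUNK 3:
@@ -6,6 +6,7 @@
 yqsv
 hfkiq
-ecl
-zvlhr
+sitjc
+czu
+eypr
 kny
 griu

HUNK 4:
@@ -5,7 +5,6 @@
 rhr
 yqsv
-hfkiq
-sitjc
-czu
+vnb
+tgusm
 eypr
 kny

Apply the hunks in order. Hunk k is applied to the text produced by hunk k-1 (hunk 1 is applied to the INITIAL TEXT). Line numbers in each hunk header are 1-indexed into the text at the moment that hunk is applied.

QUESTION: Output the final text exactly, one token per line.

Answer: thsgt
ltv
frcwg
hhe
rhr
yqsv
vnb
tgusm
eypr
kny
griu
rvfy

Derivation:
Hunk 1: at line 3 remove [qkt,lfn] add [dxfcc,yqsv,hfkiq] -> 12 lines: thsgt ltv pwkpz lfc dxfcc yqsv hfkiq ecl zvlhr kny griu rvfy
Hunk 2: at line 1 remove [pwkpz,lfc,dxfcc] add [frcwg,hhe,rhr] -> 12 lines: thsgt ltv frcwg hhe rhr yqsv hfkiq ecl zvlhr kny griu rvfy
Hunk 3: at line 6 remove [ecl,zvlhr] add [sitjc,czu,eypr] -> 13 lines: thsgt ltv frcwg hhe rhr yqsv hfkiq sitjc czu eypr kny griu rvfy
Hunk 4: at line 5 remove [hfkiq,sitjc,czu] add [vnb,tgusm] -> 12 lines: thsgt ltv frcwg hhe rhr yqsv vnb tgusm eypr kny griu rvfy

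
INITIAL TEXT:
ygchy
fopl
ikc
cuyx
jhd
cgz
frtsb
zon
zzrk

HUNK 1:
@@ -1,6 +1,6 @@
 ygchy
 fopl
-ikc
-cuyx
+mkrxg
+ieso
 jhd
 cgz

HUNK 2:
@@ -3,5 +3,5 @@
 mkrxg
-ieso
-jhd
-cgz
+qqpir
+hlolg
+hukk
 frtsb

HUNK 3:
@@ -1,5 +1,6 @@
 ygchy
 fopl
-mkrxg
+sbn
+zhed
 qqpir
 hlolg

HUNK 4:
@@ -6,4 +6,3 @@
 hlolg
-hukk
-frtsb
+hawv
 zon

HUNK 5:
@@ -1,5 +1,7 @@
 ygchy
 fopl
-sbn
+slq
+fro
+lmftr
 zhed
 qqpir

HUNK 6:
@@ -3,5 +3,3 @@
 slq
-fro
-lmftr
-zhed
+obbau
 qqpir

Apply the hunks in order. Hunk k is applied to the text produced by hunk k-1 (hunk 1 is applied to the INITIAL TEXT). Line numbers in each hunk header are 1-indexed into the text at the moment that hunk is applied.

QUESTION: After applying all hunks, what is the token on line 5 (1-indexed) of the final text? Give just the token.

Hunk 1: at line 1 remove [ikc,cuyx] add [mkrxg,ieso] -> 9 lines: ygchy fopl mkrxg ieso jhd cgz frtsb zon zzrk
Hunk 2: at line 3 remove [ieso,jhd,cgz] add [qqpir,hlolg,hukk] -> 9 lines: ygchy fopl mkrxg qqpir hlolg hukk frtsb zon zzrk
Hunk 3: at line 1 remove [mkrxg] add [sbn,zhed] -> 10 lines: ygchy fopl sbn zhed qqpir hlolg hukk frtsb zon zzrk
Hunk 4: at line 6 remove [hukk,frtsb] add [hawv] -> 9 lines: ygchy fopl sbn zhed qqpir hlolg hawv zon zzrk
Hunk 5: at line 1 remove [sbn] add [slq,fro,lmftr] -> 11 lines: ygchy fopl slq fro lmftr zhed qqpir hlolg hawv zon zzrk
Hunk 6: at line 3 remove [fro,lmftr,zhed] add [obbau] -> 9 lines: ygchy fopl slq obbau qqpir hlolg hawv zon zzrk
Final line 5: qqpir

Answer: qqpir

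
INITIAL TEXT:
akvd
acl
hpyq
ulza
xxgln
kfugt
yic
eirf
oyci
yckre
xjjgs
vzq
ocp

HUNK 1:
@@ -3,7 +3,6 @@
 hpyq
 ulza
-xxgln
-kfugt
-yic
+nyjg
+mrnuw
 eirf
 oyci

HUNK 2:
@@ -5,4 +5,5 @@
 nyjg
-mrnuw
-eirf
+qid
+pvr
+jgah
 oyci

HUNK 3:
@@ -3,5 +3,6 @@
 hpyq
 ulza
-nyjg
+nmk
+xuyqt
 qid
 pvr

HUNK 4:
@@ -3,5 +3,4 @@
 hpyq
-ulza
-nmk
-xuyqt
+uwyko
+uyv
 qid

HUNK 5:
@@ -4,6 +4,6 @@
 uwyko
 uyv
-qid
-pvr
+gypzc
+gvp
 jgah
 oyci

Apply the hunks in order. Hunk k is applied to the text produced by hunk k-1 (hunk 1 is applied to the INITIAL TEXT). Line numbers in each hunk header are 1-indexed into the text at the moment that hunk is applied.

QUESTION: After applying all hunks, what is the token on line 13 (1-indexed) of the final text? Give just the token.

Hunk 1: at line 3 remove [xxgln,kfugt,yic] add [nyjg,mrnuw] -> 12 lines: akvd acl hpyq ulza nyjg mrnuw eirf oyci yckre xjjgs vzq ocp
Hunk 2: at line 5 remove [mrnuw,eirf] add [qid,pvr,jgah] -> 13 lines: akvd acl hpyq ulza nyjg qid pvr jgah oyci yckre xjjgs vzq ocp
Hunk 3: at line 3 remove [nyjg] add [nmk,xuyqt] -> 14 lines: akvd acl hpyq ulza nmk xuyqt qid pvr jgah oyci yckre xjjgs vzq ocp
Hunk 4: at line 3 remove [ulza,nmk,xuyqt] add [uwyko,uyv] -> 13 lines: akvd acl hpyq uwyko uyv qid pvr jgah oyci yckre xjjgs vzq ocp
Hunk 5: at line 4 remove [qid,pvr] add [gypzc,gvp] -> 13 lines: akvd acl hpyq uwyko uyv gypzc gvp jgah oyci yckre xjjgs vzq ocp
Final line 13: ocp

Answer: ocp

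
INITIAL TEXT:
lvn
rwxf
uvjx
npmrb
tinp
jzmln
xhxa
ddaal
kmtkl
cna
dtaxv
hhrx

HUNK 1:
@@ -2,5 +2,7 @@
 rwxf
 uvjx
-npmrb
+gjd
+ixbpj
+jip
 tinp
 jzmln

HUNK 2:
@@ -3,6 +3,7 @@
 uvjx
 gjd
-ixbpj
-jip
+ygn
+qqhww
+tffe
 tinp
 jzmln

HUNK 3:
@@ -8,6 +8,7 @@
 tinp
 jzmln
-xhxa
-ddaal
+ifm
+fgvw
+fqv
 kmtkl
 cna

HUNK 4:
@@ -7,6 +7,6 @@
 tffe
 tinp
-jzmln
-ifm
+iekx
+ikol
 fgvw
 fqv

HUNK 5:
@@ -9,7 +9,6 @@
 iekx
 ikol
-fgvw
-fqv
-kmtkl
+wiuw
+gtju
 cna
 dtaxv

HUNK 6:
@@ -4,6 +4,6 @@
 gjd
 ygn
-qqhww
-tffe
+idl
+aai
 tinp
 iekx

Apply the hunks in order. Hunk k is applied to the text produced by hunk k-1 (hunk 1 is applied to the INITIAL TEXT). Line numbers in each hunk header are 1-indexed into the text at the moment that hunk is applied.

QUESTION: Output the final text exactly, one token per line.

Hunk 1: at line 2 remove [npmrb] add [gjd,ixbpj,jip] -> 14 lines: lvn rwxf uvjx gjd ixbpj jip tinp jzmln xhxa ddaal kmtkl cna dtaxv hhrx
Hunk 2: at line 3 remove [ixbpj,jip] add [ygn,qqhww,tffe] -> 15 lines: lvn rwxf uvjx gjd ygn qqhww tffe tinp jzmln xhxa ddaal kmtkl cna dtaxv hhrx
Hunk 3: at line 8 remove [xhxa,ddaal] add [ifm,fgvw,fqv] -> 16 lines: lvn rwxf uvjx gjd ygn qqhww tffe tinp jzmln ifm fgvw fqv kmtkl cna dtaxv hhrx
Hunk 4: at line 7 remove [jzmln,ifm] add [iekx,ikol] -> 16 lines: lvn rwxf uvjx gjd ygn qqhww tffe tinp iekx ikol fgvw fqv kmtkl cna dtaxv hhrx
Hunk 5: at line 9 remove [fgvw,fqv,kmtkl] add [wiuw,gtju] -> 15 lines: lvn rwxf uvjx gjd ygn qqhww tffe tinp iekx ikol wiuw gtju cna dtaxv hhrx
Hunk 6: at line 4 remove [qqhww,tffe] add [idl,aai] -> 15 lines: lvn rwxf uvjx gjd ygn idl aai tinp iekx ikol wiuw gtju cna dtaxv hhrx

Answer: lvn
rwxf
uvjx
gjd
ygn
idl
aai
tinp
iekx
ikol
wiuw
gtju
cna
dtaxv
hhrx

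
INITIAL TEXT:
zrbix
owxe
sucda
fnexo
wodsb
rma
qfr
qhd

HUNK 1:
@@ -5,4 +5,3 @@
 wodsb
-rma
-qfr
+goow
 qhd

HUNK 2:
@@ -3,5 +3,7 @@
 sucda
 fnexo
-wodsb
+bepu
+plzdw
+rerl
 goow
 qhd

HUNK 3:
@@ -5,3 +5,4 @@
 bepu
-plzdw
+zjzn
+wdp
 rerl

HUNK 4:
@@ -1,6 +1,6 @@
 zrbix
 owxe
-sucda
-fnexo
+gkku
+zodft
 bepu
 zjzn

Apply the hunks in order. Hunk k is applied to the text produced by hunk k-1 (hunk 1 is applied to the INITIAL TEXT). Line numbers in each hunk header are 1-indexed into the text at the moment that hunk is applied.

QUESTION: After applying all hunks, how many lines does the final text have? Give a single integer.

Hunk 1: at line 5 remove [rma,qfr] add [goow] -> 7 lines: zrbix owxe sucda fnexo wodsb goow qhd
Hunk 2: at line 3 remove [wodsb] add [bepu,plzdw,rerl] -> 9 lines: zrbix owxe sucda fnexo bepu plzdw rerl goow qhd
Hunk 3: at line 5 remove [plzdw] add [zjzn,wdp] -> 10 lines: zrbix owxe sucda fnexo bepu zjzn wdp rerl goow qhd
Hunk 4: at line 1 remove [sucda,fnexo] add [gkku,zodft] -> 10 lines: zrbix owxe gkku zodft bepu zjzn wdp rerl goow qhd
Final line count: 10

Answer: 10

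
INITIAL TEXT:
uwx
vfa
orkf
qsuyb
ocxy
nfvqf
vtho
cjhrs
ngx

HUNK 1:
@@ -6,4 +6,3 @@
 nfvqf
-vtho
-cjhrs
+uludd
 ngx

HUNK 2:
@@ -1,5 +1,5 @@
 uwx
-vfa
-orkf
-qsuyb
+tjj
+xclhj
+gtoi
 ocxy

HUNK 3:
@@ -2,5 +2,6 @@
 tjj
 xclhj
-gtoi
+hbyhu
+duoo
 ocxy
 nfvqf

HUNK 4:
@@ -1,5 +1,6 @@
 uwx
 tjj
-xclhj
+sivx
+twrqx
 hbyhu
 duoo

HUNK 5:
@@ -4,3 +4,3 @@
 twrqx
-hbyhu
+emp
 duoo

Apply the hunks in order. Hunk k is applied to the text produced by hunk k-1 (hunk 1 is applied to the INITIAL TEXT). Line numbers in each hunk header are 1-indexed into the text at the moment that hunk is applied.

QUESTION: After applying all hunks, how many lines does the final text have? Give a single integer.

Hunk 1: at line 6 remove [vtho,cjhrs] add [uludd] -> 8 lines: uwx vfa orkf qsuyb ocxy nfvqf uludd ngx
Hunk 2: at line 1 remove [vfa,orkf,qsuyb] add [tjj,xclhj,gtoi] -> 8 lines: uwx tjj xclhj gtoi ocxy nfvqf uludd ngx
Hunk 3: at line 2 remove [gtoi] add [hbyhu,duoo] -> 9 lines: uwx tjj xclhj hbyhu duoo ocxy nfvqf uludd ngx
Hunk 4: at line 1 remove [xclhj] add [sivx,twrqx] -> 10 lines: uwx tjj sivx twrqx hbyhu duoo ocxy nfvqf uludd ngx
Hunk 5: at line 4 remove [hbyhu] add [emp] -> 10 lines: uwx tjj sivx twrqx emp duoo ocxy nfvqf uludd ngx
Final line count: 10

Answer: 10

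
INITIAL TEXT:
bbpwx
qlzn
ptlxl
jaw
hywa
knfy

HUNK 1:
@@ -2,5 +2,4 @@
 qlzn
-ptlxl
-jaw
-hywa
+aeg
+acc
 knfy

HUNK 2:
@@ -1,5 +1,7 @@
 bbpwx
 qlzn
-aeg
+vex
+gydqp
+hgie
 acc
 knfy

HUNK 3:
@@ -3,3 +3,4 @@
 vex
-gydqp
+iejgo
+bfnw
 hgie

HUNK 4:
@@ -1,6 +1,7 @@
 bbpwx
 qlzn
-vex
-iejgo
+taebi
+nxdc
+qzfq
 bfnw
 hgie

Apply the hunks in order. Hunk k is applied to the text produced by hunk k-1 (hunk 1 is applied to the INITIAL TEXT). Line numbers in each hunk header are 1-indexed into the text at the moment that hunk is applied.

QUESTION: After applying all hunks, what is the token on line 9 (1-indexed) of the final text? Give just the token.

Hunk 1: at line 2 remove [ptlxl,jaw,hywa] add [aeg,acc] -> 5 lines: bbpwx qlzn aeg acc knfy
Hunk 2: at line 1 remove [aeg] add [vex,gydqp,hgie] -> 7 lines: bbpwx qlzn vex gydqp hgie acc knfy
Hunk 3: at line 3 remove [gydqp] add [iejgo,bfnw] -> 8 lines: bbpwx qlzn vex iejgo bfnw hgie acc knfy
Hunk 4: at line 1 remove [vex,iejgo] add [taebi,nxdc,qzfq] -> 9 lines: bbpwx qlzn taebi nxdc qzfq bfnw hgie acc knfy
Final line 9: knfy

Answer: knfy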